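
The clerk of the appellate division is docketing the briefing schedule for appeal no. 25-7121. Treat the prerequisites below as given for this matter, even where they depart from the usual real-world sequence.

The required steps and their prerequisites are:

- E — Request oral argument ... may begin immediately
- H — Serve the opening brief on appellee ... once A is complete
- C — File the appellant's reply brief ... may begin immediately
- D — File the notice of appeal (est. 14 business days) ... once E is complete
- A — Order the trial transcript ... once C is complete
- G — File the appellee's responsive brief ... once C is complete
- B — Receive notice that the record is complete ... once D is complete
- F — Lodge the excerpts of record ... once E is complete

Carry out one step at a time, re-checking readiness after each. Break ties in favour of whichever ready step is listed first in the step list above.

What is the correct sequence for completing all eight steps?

E C D A H G B F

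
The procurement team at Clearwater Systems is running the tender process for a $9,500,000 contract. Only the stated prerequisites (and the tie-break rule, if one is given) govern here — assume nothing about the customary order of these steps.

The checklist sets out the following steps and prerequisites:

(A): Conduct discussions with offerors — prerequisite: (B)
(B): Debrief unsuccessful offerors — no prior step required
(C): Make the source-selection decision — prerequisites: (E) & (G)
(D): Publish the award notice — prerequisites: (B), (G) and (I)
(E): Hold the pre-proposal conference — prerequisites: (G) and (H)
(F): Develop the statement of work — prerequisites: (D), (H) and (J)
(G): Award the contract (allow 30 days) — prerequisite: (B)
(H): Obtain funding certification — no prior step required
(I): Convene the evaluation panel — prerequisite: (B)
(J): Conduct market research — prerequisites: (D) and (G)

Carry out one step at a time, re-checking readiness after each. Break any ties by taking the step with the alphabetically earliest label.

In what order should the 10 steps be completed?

(B), (A), (G), (H), (E), (C), (I), (D), (J), (F)

Nothing is required for (B) and (H). (B) has the earlier label → (B) first.
(A), (G) and (I) now also ready, so the ready set is {(A), (G), (H), (I)}; (A) has the earlier label → (A).
Now (G), (H) and (I) have their prerequisites met. (G) has the earlier label, so (G) next.
(H) and (I) are both available; (H) has the earlier label → (H).
(E) now also ready, so the ready set is {(E), (I)}; (E) has the earlier label → (E).
(C) now also ready, so the ready set is {(C), (I)}; (C) has the earlier label → (C).
(I) needed (B), now all done → (I).
(D) is the only step now ready → (D).
(J) is the only step now ready → (J).
(F) needed (D), (H) and (J), now all done → (F).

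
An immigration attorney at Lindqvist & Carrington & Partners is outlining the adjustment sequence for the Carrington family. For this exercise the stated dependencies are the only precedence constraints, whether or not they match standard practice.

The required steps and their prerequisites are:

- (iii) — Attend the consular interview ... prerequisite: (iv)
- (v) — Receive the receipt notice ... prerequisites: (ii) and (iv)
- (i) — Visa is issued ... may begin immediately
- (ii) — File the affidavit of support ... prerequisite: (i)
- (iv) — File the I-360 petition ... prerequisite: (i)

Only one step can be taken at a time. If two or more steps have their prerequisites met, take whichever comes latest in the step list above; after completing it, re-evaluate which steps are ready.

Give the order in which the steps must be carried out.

Only (i) has no prerequisites, so it is first.
Ready: (iv) and (ii). (iv) is listed later → (iv).
(iii) now also ready, so the ready set is {(ii), (iii)}; (ii) is listed later → (ii).
Now (v) and (iii) have their prerequisites met. (v) is listed later, so (v) next.
(iii) needed (iv), now all done → (iii).

(i) → (iv) → (ii) → (v) → (iii)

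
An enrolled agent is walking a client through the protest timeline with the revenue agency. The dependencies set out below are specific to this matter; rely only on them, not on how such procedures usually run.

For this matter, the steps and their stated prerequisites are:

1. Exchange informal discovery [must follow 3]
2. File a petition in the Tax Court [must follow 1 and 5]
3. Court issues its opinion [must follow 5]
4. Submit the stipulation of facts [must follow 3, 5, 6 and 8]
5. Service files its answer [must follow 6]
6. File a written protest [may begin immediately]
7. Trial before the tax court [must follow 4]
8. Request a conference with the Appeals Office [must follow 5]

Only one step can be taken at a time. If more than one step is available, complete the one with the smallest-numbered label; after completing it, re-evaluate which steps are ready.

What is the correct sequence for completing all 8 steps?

6 5 3 1 2 8 4 7

6 is the only step with nothing outstanding, so it goes first.
5 needed 6, now all done → 5.
Now 3 and 8 have their prerequisites met. 3 has the earlier label, so 3 next.
1 now also ready, so the ready set is {1, 8}; 1 has the earlier label → 1.
2 now also ready, so the ready set is {2, 8}; 2 has the earlier label → 2.
8 needed 5, now all done → 8.
Next only 4 has its prerequisites met → 4.
Next only 7 has its prerequisites met → 7.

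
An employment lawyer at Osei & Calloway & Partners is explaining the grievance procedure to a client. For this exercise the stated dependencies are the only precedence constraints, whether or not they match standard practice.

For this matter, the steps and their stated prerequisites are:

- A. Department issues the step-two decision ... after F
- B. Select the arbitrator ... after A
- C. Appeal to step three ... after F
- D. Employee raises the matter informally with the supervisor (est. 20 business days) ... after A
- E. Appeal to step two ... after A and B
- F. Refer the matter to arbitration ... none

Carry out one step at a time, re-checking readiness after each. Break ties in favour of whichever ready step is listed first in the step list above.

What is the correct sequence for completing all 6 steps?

Only F has no prerequisites, so it is first.
Ready: A and C. A is listed earlier → A.
B and D now also ready, so the ready set is {B, C, D}; B is listed earlier → B.
Now C, D and E have their prerequisites met. C is listed earlier, so C next.
Now D and E have their prerequisites met. D is listed earlier, so D next.
E needed A and B, now all done → E.

F → A → B → C → D → E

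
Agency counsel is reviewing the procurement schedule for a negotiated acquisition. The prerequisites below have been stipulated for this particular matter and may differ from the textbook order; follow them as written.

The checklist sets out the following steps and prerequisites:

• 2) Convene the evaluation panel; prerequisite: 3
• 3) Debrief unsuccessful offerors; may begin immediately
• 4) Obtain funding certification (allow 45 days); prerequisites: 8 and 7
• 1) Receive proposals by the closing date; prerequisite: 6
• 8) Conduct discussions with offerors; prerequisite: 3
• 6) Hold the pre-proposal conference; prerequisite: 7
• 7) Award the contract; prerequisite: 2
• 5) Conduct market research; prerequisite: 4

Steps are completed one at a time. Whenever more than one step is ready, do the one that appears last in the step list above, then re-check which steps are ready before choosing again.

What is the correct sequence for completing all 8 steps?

3, 8, 2, 7, 6, 1, 4, 5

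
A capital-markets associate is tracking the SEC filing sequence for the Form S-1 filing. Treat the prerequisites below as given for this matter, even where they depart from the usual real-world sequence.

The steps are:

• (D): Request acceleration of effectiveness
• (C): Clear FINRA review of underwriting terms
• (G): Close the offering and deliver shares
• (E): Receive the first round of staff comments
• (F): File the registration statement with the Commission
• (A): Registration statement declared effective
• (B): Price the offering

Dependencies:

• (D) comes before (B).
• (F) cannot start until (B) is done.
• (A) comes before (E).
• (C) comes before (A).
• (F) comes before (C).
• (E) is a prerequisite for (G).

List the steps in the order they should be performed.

(D) (B) (F) (C) (A) (E) (G)

Only (D) has no prerequisites, so it is first.
(B) is the only step now ready → (B).
(F) needed (B), now all done → (F).
(C) needed (F), now all done → (C).
Next only (A) has its prerequisites met → (A).
(E) is the only step now ready → (E).
That leaves (G) as the only ready step → (G).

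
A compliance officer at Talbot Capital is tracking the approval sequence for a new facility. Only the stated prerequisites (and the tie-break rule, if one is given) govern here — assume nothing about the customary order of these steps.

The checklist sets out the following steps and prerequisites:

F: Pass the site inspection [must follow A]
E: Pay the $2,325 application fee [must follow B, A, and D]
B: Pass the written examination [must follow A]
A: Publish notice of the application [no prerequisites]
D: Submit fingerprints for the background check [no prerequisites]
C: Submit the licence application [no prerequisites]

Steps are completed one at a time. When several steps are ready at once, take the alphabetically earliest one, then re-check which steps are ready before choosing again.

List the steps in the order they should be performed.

Nothing is required for A, C and D. A has the earlier label → A first.
Now B, C, D and F have their prerequisites met. B has the earlier label, so B next.
C, D and F are all available; C has the earlier label → C.
D and F are both available; D has the earlier label → D.
E and F are both available; E has the earlier label → E.
F needed A, now all done → F.

A → B → C → D → E → F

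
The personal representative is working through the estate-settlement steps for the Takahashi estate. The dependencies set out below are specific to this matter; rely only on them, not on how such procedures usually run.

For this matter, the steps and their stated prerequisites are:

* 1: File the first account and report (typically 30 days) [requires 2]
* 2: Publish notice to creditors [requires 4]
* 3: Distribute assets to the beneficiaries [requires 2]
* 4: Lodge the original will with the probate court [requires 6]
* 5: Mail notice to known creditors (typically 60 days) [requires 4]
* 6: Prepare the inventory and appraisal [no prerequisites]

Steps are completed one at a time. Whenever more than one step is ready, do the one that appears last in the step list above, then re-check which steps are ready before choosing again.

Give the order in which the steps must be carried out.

6 is the only step with nothing outstanding, so it goes first.
That leaves 4 as the only ready step → 4.
5 and 2 are both available; 5 is listed later → 5.
2 needed 4, now all done → 2.
3 and 1 are both available; 3 is listed later → 3.
Next only 1 has its prerequisites met → 1.

6, 4, 5, 2, 3, 1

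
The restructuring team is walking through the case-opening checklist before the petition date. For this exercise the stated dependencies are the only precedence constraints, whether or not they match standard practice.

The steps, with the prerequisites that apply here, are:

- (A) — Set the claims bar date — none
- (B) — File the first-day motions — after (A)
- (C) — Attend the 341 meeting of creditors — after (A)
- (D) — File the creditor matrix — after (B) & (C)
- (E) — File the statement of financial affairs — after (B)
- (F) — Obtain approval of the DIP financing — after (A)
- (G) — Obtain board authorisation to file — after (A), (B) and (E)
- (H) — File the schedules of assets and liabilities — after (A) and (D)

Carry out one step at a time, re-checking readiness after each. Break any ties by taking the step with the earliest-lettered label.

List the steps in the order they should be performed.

(A) → (B) → (C) → (D) → (E) → (F) → (G) → (H)

Only (A) has no prerequisites, so it is first.
Now (B), (C) and (F) have their prerequisites met. (B) has the earlier label, so (B) next.
(E) now also ready, so the ready set is {(C), (E), (F)}; (C) has the earlier label → (C).
(D), (E) and (F) are all available; (D) has the earlier label → (D).
(E), (F) and (H) are all available; (E) has the earlier label → (E).
(G) now also ready, so the ready set is {(F), (G), (H)}; (F) has the earlier label → (F).
Ready: (G) and (H). (G) has the earlier label → (G).
(H) is the only step now ready → (H).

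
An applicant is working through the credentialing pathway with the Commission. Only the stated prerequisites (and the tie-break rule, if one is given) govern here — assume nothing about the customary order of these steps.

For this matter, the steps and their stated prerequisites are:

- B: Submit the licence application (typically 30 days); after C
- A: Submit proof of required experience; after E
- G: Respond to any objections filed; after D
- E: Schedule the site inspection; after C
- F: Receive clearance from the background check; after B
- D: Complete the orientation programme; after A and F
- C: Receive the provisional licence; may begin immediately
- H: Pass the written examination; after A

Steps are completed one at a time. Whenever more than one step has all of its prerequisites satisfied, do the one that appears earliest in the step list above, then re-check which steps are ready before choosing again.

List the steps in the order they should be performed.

C, B, E, A, F, D, G, H

Only C has no prerequisites, so it is first.
Ready: B and E. B is listed earlier → B.
E and F are both available; E is listed earlier → E.
Ready: A and F. A is listed earlier → A.
H now also ready, so the ready set is {F, H}; F is listed earlier → F.
Ready: D and H. D is listed earlier → D.
G now also ready, so the ready set is {G, H}; G is listed earlier → G.
H needed A, now all done → H.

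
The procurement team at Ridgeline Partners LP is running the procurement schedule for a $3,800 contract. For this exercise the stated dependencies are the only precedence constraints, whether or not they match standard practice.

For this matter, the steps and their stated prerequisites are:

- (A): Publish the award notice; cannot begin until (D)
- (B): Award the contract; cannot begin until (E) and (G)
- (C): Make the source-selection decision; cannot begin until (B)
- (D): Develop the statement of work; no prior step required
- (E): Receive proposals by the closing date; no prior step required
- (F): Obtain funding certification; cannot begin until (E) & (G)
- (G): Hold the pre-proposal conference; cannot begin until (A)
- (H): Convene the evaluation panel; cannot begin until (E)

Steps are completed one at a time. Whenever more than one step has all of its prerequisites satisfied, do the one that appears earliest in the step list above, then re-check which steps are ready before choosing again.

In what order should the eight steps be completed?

Nothing is required for (D) and (E). (D) is listed earlier → (D) first.
Now (A) and (E) have their prerequisites met. (A) is listed earlier, so (A) next.
Now (E) and (G) have their prerequisites met. (E) is listed earlier, so (E) next.
(H) now also ready, so the ready set is {(G), (H)}; (G) is listed earlier → (G).
Ready: (B), (F) and (H). (B) is listed earlier → (B).
Now (C), (F) and (H) have their prerequisites met. (C) is listed earlier, so (C) next.
Now (F) and (H) have their prerequisites met. (F) is listed earlier, so (F) next.
That leaves (H) as the only ready step → (H).

(D), (A), (E), (G), (B), (C), (F), (H)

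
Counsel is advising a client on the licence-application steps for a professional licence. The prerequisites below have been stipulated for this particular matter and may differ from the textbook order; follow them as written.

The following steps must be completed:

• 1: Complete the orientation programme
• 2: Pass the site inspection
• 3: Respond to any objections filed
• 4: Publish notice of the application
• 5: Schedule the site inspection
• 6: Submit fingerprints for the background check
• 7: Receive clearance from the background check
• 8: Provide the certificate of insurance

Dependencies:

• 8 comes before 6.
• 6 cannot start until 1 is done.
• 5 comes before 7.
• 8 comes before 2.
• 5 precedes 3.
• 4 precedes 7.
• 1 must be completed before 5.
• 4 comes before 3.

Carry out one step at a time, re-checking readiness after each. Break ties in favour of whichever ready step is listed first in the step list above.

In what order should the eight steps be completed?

1, 4 and 8 have no prerequisites; 1 is listed earlier, so 1 is first.
5 now also ready, so the ready set is {4, 5, 8}; 4 is listed earlier → 4.
Now 5 and 8 have their prerequisites met. 5 is listed earlier, so 5 next.
3 and 7 now also ready, so the ready set is {3, 7, 8}; 3 is listed earlier → 3.
Ready: 7 and 8. 7 is listed earlier → 7.
Next only 8 has its prerequisites met → 8.
Ready: 2 and 6. 2 is listed earlier → 2.
6 is the only step now ready → 6.

1, 4, 5, 3, 7, 8, 2, 6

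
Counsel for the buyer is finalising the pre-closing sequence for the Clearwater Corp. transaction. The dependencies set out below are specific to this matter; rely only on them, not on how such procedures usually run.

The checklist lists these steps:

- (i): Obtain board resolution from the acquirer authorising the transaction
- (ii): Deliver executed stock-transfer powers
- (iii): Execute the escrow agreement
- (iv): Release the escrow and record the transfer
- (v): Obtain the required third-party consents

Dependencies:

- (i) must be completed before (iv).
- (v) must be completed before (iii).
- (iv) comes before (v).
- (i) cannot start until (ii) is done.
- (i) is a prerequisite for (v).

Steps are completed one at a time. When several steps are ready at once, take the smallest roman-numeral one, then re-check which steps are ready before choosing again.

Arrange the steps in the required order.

(ii) has no prerequisites → (ii) first.
(i) needed (ii), now all done → (i).
(iv) needed (i), now all done → (iv).
(v) needed (i) and (iv), now all done → (v).
(iii) is the only step now ready → (iii).

(ii), (i), (iv), (v), (iii)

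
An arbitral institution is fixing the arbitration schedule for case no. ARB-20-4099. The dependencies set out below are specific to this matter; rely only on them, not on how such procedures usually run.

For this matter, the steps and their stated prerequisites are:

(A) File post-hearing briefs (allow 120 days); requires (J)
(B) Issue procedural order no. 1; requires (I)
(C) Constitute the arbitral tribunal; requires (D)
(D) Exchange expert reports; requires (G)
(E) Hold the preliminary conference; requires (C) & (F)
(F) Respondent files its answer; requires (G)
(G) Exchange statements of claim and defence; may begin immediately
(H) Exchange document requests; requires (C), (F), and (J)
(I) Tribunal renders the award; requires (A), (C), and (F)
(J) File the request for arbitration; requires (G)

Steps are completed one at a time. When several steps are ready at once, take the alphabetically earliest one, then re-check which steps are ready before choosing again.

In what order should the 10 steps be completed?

(G) → (D) → (C) → (F) → (E) → (J) → (A) → (H) → (I) → (B)

Only (G) has no prerequisites, so it is first.
(D), (F) and (J) are all available; (D) has the earlier label → (D).
(C) now also ready, so the ready set is {(C), (F), (J)}; (C) has the earlier label → (C).
Ready: (F) and (J). (F) has the earlier label → (F).
(E) and (J) are both available; (E) has the earlier label → (E).
(J) needed (G), now all done → (J).
Now (A) and (H) have their prerequisites met. (A) has the earlier label, so (A) next.
Now (H) and (I) have their prerequisites met. (H) has the earlier label, so (H) next.
(I) is the only step now ready → (I).
Next only (B) has its prerequisites met → (B).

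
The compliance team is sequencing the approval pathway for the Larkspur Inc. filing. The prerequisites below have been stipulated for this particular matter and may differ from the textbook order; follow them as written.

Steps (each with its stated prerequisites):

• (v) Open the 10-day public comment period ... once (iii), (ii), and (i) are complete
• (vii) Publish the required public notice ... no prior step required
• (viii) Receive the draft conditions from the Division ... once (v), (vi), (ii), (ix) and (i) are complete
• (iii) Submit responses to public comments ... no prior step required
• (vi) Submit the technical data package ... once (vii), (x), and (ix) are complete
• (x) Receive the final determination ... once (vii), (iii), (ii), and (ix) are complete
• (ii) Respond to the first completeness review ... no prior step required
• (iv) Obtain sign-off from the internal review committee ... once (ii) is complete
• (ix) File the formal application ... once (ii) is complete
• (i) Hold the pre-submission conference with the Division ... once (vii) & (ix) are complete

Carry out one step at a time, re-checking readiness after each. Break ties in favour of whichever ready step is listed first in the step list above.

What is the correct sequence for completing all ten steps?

(vii) → (iii) → (ii) → (iv) → (ix) → (x) → (vi) → (i) → (v) → (viii)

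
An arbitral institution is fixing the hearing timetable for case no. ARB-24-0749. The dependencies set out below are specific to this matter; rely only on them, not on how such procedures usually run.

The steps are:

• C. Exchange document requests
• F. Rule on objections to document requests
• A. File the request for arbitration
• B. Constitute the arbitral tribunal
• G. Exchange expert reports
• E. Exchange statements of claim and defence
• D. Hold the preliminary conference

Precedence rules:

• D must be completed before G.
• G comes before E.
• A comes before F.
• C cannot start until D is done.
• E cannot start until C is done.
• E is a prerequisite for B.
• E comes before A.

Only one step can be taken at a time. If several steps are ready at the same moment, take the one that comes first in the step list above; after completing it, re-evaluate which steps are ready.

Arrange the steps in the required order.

D → C → G → E → A → F → B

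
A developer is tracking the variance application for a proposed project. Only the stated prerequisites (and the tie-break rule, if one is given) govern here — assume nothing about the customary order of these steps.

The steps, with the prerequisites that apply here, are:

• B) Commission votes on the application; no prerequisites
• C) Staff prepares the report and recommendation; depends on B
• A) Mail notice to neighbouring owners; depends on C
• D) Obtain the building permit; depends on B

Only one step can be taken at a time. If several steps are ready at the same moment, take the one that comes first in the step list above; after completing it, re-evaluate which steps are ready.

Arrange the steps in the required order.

B, C, A, D

B is the only step with nothing outstanding, so it goes first.
C and D are both available; C is listed earlier → C.
Now A and D have their prerequisites met. A is listed earlier, so A next.
D needed B, now all done → D.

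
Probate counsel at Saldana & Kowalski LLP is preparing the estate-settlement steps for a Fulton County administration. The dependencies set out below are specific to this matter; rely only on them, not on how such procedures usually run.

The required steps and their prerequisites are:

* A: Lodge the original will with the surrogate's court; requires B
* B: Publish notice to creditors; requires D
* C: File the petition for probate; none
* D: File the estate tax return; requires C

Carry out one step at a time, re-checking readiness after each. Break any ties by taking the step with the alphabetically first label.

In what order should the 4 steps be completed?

Only C has no prerequisites, so it is first.
That leaves D as the only ready step → D.
B is the only step now ready → B.
A needed B, now all done → A.

C, D, B, A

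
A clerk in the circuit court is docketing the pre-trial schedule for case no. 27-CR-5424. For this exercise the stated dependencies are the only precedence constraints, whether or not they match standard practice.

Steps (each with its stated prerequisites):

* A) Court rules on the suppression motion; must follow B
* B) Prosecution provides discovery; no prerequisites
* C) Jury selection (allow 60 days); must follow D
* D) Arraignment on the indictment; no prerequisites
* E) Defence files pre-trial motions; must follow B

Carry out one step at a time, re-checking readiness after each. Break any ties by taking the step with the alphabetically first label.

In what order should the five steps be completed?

B A D C E

Nothing is required for B and D. B has the earlier label → B first.
Now A, D and E have their prerequisites met. A has the earlier label, so A next.
D and E are both available; D has the earlier label → D.
Now C and E have their prerequisites met. C has the earlier label, so C next.
E needed B, now all done → E.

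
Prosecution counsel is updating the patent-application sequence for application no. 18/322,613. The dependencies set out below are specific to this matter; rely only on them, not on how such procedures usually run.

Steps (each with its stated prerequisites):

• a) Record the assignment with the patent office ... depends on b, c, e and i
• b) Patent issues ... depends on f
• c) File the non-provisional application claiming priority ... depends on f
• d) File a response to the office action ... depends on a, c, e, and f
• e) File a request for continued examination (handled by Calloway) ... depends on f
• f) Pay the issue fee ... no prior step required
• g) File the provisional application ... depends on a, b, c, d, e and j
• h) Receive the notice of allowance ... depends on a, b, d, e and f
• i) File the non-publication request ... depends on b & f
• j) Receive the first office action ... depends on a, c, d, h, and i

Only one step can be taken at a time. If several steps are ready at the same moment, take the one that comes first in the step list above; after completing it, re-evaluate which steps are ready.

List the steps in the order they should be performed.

f → b → c → e → i → a → d → h → j → g

f is the only step with nothing outstanding, so it goes first.
b, c and e are all available; b is listed earlier → b.
Ready: c, e and i. c is listed earlier → c.
Now e and i have their prerequisites met. e is listed earlier, so e next.
i needed b and f, now all done → i.
That leaves a as the only ready step → a.
d needed a, c, e and f, now all done → d.
h needed a, b, d, e and f, now all done → h.
j needed a, c, d, h and i, now all done → j.
g is the only step now ready → g.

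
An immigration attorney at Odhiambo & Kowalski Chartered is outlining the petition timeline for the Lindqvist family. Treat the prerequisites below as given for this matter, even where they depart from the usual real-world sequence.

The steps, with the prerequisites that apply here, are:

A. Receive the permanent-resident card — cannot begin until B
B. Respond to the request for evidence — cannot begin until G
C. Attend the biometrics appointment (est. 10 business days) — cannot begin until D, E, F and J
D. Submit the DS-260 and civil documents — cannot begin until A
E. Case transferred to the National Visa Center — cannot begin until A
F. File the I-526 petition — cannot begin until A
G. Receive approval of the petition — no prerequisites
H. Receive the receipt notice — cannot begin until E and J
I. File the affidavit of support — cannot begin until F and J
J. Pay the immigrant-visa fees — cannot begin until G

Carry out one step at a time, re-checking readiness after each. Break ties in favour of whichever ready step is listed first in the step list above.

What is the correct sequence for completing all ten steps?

G has no prerequisites → G first.
Ready: B and J. B is listed earlier → B.
Ready: A and J. A is listed earlier → A.
D, E, F and J are all available; D is listed earlier → D.
E, F and J are all available; E is listed earlier → E.
Now F and J have their prerequisites met. F is listed earlier, so F next.
Next only J has its prerequisites met → J.
Ready: C, H and I. C is listed earlier → C.
H and I are both available; H is listed earlier → H.
I needed F and J, now all done → I.

G → B → A → D → E → F → J → C → H → I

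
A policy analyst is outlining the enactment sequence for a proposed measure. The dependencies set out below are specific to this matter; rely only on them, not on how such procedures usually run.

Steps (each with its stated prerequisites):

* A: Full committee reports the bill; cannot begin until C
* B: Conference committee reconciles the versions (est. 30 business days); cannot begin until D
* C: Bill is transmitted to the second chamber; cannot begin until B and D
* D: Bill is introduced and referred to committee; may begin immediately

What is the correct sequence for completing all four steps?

D, B, C, A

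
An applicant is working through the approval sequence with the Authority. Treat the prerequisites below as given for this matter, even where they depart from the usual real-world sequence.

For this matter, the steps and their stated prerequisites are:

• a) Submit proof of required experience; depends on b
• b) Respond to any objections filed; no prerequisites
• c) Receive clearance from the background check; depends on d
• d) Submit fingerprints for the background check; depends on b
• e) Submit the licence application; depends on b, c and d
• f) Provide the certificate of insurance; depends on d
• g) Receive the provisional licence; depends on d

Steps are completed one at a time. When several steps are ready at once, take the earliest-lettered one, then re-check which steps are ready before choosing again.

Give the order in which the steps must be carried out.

b has no prerequisites → b first.
a and d are both available; a has the earlier label → a.
d is the only step now ready → d.
Ready: c, f and g. c has the earlier label → c.
e now also ready, so the ready set is {e, f, g}; e has the earlier label → e.
f and g are both available; f has the earlier label → f.
That leaves g as the only ready step → g.

b, a, d, c, e, f, g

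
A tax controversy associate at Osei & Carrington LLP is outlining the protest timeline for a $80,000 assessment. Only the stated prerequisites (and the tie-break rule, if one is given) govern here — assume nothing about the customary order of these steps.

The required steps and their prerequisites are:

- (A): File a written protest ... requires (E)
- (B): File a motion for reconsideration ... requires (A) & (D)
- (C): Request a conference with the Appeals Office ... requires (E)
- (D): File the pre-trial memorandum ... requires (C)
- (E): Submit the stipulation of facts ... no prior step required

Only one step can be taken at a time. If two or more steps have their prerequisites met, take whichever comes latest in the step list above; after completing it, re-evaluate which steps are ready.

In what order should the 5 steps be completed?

(E) is the only step with nothing outstanding, so it goes first.
Now (C) and (A) have their prerequisites met. (C) is listed later, so (C) next.
(D) now also ready, so the ready set is {(D), (A)}; (D) is listed later → (D).
That leaves (A) as the only ready step → (A).
Next only (B) has its prerequisites met → (B).

(E) → (C) → (D) → (A) → (B)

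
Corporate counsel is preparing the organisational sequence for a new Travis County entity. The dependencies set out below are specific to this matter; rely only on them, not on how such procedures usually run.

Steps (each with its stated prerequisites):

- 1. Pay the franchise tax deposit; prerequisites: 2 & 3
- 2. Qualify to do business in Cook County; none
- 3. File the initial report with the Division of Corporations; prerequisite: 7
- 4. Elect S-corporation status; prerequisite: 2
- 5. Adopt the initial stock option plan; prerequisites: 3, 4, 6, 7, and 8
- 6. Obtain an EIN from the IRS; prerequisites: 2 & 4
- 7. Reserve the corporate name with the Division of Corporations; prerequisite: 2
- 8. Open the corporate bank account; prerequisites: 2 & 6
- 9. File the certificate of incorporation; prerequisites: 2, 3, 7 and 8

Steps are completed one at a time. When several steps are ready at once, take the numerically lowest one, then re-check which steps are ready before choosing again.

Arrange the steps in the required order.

2 4 6 7 3 1 8 5 9

2 is the only step with nothing outstanding, so it goes first.
Now 4 and 7 have their prerequisites met. 4 has the earlier label, so 4 next.
6 now also ready, so the ready set is {6, 7}; 6 has the earlier label → 6.
Now 7 and 8 have their prerequisites met. 7 has the earlier label, so 7 next.
Ready: 3 and 8. 3 has the earlier label → 3.
Ready: 1 and 8. 1 has the earlier label → 1.
8 needed 2 and 6, now all done → 8.
5 and 9 are both available; 5 has the earlier label → 5.
That leaves 9 as the only ready step → 9.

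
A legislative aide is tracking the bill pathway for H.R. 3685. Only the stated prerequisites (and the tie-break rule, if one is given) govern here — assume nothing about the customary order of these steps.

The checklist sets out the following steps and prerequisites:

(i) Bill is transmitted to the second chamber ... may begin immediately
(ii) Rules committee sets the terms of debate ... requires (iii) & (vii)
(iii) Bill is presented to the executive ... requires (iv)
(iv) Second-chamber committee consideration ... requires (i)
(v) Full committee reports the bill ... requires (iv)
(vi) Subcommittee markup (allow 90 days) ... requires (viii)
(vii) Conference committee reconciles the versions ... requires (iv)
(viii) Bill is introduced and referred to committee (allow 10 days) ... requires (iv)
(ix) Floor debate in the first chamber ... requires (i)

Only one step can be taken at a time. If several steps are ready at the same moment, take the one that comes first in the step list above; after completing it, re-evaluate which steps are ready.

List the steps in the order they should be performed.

(i), (iv), (iii), (v), (vii), (ii), (viii), (vi), (ix)

Only (i) has no prerequisites, so it is first.
Now (iv) and (ix) have their prerequisites met. (iv) is listed earlier, so (iv) next.
Now (iii), (v), (vii), (viii) and (ix) have their prerequisites met. (iii) is listed earlier, so (iii) next.
(v), (vii), (viii) and (ix) are all available; (v) is listed earlier → (v).
(vii), (viii) and (ix) are all available; (vii) is listed earlier → (vii).
Now (ii), (viii) and (ix) have their prerequisites met. (ii) is listed earlier, so (ii) next.
(viii) and (ix) are both available; (viii) is listed earlier → (viii).
(vi) now also ready, so the ready set is {(vi), (ix)}; (vi) is listed earlier → (vi).
(ix) needed (i), now all done → (ix).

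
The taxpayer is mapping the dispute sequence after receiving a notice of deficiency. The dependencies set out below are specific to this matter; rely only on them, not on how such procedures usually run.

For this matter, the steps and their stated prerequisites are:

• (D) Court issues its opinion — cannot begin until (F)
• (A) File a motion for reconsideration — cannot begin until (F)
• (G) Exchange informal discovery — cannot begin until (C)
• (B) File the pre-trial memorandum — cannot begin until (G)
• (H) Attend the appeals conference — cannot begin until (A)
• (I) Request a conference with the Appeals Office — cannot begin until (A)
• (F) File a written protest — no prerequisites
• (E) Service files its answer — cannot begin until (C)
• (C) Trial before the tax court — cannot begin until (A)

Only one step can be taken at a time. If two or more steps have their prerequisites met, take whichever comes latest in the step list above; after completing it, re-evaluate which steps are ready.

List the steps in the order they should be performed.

Only (F) has no prerequisites, so it is first.
Now (A) and (D) have their prerequisites met. (A) is listed later, so (A) next.
Now (C), (I), (H) and (D) have their prerequisites met. (C) is listed later, so (C) next.
(E), (I), (H), (G) and (D) are all available; (E) is listed later → (E).
Ready: (I), (H), (G) and (D). (I) is listed later → (I).
Now (H), (G) and (D) have their prerequisites met. (H) is listed later, so (H) next.
(G) and (D) are both available; (G) is listed later → (G).
(B) and (D) are both available; (B) is listed later → (B).
That leaves (D) as the only ready step → (D).

(F), (A), (C), (E), (I), (H), (G), (B), (D)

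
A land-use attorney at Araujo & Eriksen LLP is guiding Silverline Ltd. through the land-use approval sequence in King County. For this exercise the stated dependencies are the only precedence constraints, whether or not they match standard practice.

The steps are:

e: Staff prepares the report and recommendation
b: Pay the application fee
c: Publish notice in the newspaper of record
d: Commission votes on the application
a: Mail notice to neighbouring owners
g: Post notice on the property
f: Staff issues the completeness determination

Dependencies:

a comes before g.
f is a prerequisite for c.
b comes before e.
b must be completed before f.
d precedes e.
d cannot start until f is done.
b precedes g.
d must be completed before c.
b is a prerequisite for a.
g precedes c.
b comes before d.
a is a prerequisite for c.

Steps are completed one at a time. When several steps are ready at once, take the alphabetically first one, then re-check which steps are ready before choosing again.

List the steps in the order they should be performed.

b, a, f, d, e, g, c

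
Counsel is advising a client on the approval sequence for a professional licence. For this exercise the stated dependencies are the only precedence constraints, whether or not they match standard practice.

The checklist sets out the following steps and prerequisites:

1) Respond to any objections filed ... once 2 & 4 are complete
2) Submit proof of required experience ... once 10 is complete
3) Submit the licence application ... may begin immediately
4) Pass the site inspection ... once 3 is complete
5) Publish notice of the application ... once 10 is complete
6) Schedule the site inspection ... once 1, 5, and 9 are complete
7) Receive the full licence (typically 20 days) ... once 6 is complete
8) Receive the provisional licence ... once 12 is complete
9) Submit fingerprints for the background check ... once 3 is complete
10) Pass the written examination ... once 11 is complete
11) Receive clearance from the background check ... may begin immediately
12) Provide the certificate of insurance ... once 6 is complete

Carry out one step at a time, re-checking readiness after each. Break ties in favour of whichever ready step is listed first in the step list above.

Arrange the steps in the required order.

3, 4, 9, 11, 10, 2, 1, 5, 6, 7, 12, 8

Nothing is required for 3 and 11. 3 is listed earlier → 3 first.
4, 9 and 11 are all available; 4 is listed earlier → 4.
Ready: 9 and 11. 9 is listed earlier → 9.
That leaves 11 as the only ready step → 11.
10 is the only step now ready → 10.
2 and 5 are both available; 2 is listed earlier → 2.
1 now also ready, so the ready set is {1, 5}; 1 is listed earlier → 1.
5 is the only step now ready → 5.
That leaves 6 as the only ready step → 6.
Ready: 7 and 12. 7 is listed earlier → 7.
That leaves 12 as the only ready step → 12.
That leaves 8 as the only ready step → 8.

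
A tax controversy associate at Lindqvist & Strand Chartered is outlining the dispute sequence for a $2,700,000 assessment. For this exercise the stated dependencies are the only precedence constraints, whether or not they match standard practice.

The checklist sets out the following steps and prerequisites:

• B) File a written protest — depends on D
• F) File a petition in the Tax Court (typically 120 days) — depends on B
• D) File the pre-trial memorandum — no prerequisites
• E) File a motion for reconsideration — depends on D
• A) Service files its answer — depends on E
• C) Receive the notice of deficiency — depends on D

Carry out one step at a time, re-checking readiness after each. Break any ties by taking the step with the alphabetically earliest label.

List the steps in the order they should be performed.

Only D has no prerequisites, so it is first.
Now B, C and E have their prerequisites met. B has the earlier label, so B next.
Ready: C, E and F. C has the earlier label → C.
Ready: E and F. E has the earlier label → E.
A now also ready, so the ready set is {A, F}; A has the earlier label → A.
F is the only step now ready → F.

D B C E A F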